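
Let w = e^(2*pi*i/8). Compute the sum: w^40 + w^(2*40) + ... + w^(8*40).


Step 1: The sum sum_{j=1}^{n} w^(k*j) equals n if n | k, else 0.
Step 2: Here n = 8, k = 40
Step 3: Does n divide k? 8 | 40 -> True
Step 4: Sum = 8

8


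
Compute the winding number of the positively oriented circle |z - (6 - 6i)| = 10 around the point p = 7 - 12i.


Step 1: Center c = (6, -6), radius = 10
Step 2: |p - c|^2 = 1^2 + (-6)^2 = 37
Step 3: r^2 = 100
Step 4: |p-c| < r so winding number = 1

1


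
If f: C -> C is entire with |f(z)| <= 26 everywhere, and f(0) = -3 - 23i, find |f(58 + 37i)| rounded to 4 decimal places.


Step 1: By Liouville's theorem, a bounded entire function is constant.
Step 2: f(z) = f(0) = -3 - 23i for all z.
Step 3: |f(w)| = |-3 - 23i| = sqrt(9 + 529)
Step 4: = 23.1948

23.1948


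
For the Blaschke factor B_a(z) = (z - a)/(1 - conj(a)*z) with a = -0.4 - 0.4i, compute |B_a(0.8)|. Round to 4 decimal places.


Step 1: Numerator z0 - a = 0.8 - (-0.4 - 0.4i) = 1.2 + 0.4i
Step 2: Denominator 1 - conj(a)*z0 = 1 - (-0.4 + 0.4i)*0.8 = 1.32 - 0.32i
Step 3: |z0 - a|^2 = 1.2^2 + 0.4^2 = 1.6; |1 - conj(a)*z0|^2 = 1.32^2 + (-0.32)^2 = 1.8448
Step 4: |B_a(0.8)| = sqrt(1.6 / 1.8448) = sqrt(0.867303)
Step 5: = 0.9313

0.9313


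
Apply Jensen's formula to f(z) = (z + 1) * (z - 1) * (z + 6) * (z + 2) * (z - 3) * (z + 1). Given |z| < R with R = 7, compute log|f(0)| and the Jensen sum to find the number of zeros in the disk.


Jensen's formula: (1/2pi)*integral log|f(Re^it)|dt = log|f(0)| + sum_{|a_k|<R} log(R/|a_k|)
Step 1: f(0) = 1 * (-1) * 6 * 2 * (-3) * 1 = 36
Step 2: log|f(0)| = log|-1| + log|1| + log|-6| + log|-2| + log|3| + log|-1| = 3.5835
Step 3: Zeros inside |z| < 7: -1, 1, -6, -2, 3, -1
Step 4: Jensen sum = log(7/1) + log(7/1) + log(7/6) + log(7/2) + log(7/3) + log(7/1) = 8.0919
Step 5: n(R) = number of terms in the Jensen sum = count of zeros inside |z| < 7 = 6

6


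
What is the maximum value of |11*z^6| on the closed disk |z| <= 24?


Step 1: On |z| = 24, |f(z)| = 11 * |z|^6 = 11 * 24^6
Step 2: By maximum modulus principle, maximum is on boundary.
Step 3: Maximum = 11 * 191102976 = 2102132736

2102132736


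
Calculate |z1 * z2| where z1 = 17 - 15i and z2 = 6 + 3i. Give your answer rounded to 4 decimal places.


Step 1: |z1| = sqrt(17^2 + (-15)^2) = sqrt(514)
Step 2: |z2| = sqrt(6^2 + 3^2) = sqrt(45)
Step 3: |z1*z2| = |z1|*|z2| = sqrt(514) * sqrt(45) = sqrt(514 * 45) = sqrt(23130)
Step 4: = 152.0855

152.0855


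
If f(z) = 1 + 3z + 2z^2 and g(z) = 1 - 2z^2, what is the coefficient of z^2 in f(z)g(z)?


Step 1: z^2 term in f*g comes from: (1)*(-2z^2) + (3z)*(0) + (2z^2)*(1)
Step 2: = -2 + 0 + 2
Step 3: = 0

0


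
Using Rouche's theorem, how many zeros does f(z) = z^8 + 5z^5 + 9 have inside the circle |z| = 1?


Step 1: On |z| = 1 the three terms have sizes |z^8| = 1^8 = 1, |5z^5| = 5*1^5 = 5, |9| = 9
Step 2: The dominant term is g(z) = 9; let h(z) = z^8 + 5z^5 so f = g + h
Step 3: On |z| = 1: |g| = 9 and |h| <= 1 + 5 = 6
Step 4: Since 9 > 6, |h| < |g| on |z| = 1, so by Rouche f has the same number of zeros as g inside |z| < 1
Step 5: g(z) = 9 is a nonzero constant with no zeros inside |z| < 1. Answer = 0

0


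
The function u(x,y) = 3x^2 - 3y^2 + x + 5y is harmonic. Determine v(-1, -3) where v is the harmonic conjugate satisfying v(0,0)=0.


Step 1: v_x = -u_y = 6y - 5
Step 2: v_y = u_x = 6x + 1
Step 3: v = 6xy - 5x + y + C
Step 4: v(0,0) = 0 => C = 0
Step 5: v(-1, -3) = 20

20


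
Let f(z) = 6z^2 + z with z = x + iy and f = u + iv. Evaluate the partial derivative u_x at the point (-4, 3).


Step 1: f(z) = 6(x+iy)^2 + (x+iy) + 0
Step 2: u = 6(x^2 - y^2) + x + 0
Step 3: u_x = 12x + 1
Step 4: At (-4, 3): u_x = -48 + 1 = -47

-47


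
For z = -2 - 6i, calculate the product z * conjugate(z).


Step 1: conj(z) = -2 + 6i
Step 2: z * conj(z) = (-2)^2 + (-6)^2
Step 3: = 4 + 36 = 40

40


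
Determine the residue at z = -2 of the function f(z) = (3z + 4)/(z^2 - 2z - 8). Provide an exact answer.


Step 1: Q(z) = z^2 - 2z - 8 = (z + 2)(z - 4)
Step 2: Q'(z) = 2z - 2
Step 3: Q'(-2) = -6, P(-2) = -2
Step 4: Res = P(-2)/Q'(-2) = -2/(-6) = 1/3

1/3


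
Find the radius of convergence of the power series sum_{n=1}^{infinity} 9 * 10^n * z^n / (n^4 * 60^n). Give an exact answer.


Step 1: General term a_n = 9 * 10^n / (n^4 * 60^n)
Step 2: By the root test, |a_n|^(1/n) = 9^(1/n) * 10 / (n^(4/n) * 60) -> 10/60 as n -> infinity (since 9^(1/n) -> 1 and n^(4/n) -> 1)
Step 3: R = 1/lim|a_n|^(1/n) = 60/10 = 6

6


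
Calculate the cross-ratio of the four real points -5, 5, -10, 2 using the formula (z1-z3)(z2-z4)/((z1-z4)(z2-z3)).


Step 1: (z1-z3)(z2-z4) = 5 * 3 = 15
Step 2: (z1-z4)(z2-z3) = (-7) * 15 = -105
Step 3: Cross-ratio = -15/105 = -1/7

-1/7


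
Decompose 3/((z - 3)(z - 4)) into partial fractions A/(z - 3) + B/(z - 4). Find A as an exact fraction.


Step 1: Multiply both sides by (z - 3) and set z = 3
Step 2: A = 3 / (3 - 4)
Step 3: A = 3 / (-1)
Step 4: A = -3

-3


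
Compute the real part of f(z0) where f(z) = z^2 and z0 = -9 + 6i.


Step 1: z0 = -9 + 6i
Step 2: z0^2 = (-9)^2 - 6^2 - 108i
Step 3: real part = 81 - 36 = 45

45


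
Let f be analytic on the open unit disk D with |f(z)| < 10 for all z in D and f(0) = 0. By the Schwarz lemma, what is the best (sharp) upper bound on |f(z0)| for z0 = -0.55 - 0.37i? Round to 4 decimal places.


Step 1: g = f/10 maps D -> D with g(0) = 0, so by the Schwarz lemma |g(z)| <= |z|, i.e. |f(z)| <= 10|z|; this is sharp (f(z) = 10z).
Step 2: |z0|^2 = (-0.55)^2 + (-0.37)^2 = 0.4394
Step 3: |z0| = sqrt(0.4394) = 0.662873
Step 4: Best bound = 10 * |z0| = 10 * 0.662873 = 6.6287

6.6287


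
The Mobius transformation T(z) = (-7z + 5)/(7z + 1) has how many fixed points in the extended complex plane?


Step 1: Fixed points satisfy T(z) = z
Step 2: 7z^2 + 8z - 5 = 0
Step 3: Discriminant = 8^2 - 4*7*(-5) = 204
Step 4: Number of fixed points = 2

2


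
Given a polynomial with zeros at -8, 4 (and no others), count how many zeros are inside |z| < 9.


Step 1: Check each root:
  z = -8: |-8| = 8 < 9
  z = 4: |4| = 4 < 9
Step 2: Count = 2

2


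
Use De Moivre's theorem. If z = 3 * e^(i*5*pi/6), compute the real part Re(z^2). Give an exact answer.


Step 1: By De Moivre's theorem, z^2 = 3^2 * e^(i*2*5*pi/6) = 9 * (cos(5*pi/3) + i*sin(5*pi/3))
Step 2: |z|^2 = 3^2 = 9
Step 3: The angle 5*pi/3 already lies in [0, 2*pi)
Step 4: cos(5*pi/3) = 1/2
Step 5: Re(z^2) = 9 * 1/2 = 9/2

9/2


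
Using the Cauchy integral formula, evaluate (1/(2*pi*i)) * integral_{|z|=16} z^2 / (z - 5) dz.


Step 1: f(z) = z^2, a = 5 is inside |z| = 16
Step 2: By Cauchy integral formula: (1/(2pi*i)) * integral = f(a)
Step 3: f(5) = 5^2 = 25

25


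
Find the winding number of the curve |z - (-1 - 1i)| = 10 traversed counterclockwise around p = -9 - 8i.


Step 1: Center c = (-1, -1), radius = 10
Step 2: |p - c|^2 = (-8)^2 + (-7)^2 = 113
Step 3: r^2 = 100
Step 4: |p-c| > r so winding number = 0

0


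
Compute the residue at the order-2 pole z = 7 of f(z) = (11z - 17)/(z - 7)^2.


Step 1: Pole of order 2 at z = 7
Step 2: Res = lim d/dz [(z - 7)^2 * f(z)] as z -> 7
Step 3: (z - 7)^2 * f(z) = 11z - 17
Step 4: d/dz[11z - 17] = 11

11


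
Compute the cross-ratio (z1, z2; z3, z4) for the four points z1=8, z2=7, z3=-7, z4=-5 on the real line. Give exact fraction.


Step 1: (z1-z3)(z2-z4) = 15 * 12 = 180
Step 2: (z1-z4)(z2-z3) = 13 * 14 = 182
Step 3: Cross-ratio = 180/182 = 90/91

90/91


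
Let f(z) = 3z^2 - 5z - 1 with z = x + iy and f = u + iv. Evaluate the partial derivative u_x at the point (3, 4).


Step 1: f(z) = 3(x+iy)^2 - 5(x+iy) - 1
Step 2: u = 3(x^2 - y^2) - 5x - 1
Step 3: u_x = 6x - 5
Step 4: At (3, 4): u_x = 18 - 5 = 13

13


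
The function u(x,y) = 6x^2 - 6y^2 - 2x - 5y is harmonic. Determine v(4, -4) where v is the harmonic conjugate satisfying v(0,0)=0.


Step 1: v_x = -u_y = 12y + 5
Step 2: v_y = u_x = 12x - 2
Step 3: v = 12xy + 5x - 2y + C
Step 4: v(0,0) = 0 => C = 0
Step 5: v(4, -4) = -164

-164


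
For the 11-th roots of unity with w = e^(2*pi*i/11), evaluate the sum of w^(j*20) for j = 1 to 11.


Step 1: The sum sum_{j=1}^{n} w^(k*j) equals n if n | k, else 0.
Step 2: Here n = 11, k = 20
Step 3: Does n divide k? 11 | 20 -> False
Step 4: Sum = 0

0


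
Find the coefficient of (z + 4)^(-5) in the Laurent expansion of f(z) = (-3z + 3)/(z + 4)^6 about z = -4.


Step 1: Write the numerator in powers of (z + 4): -3z + 3 = -3(z + 4) + (-3*(-4) + 3) = -3(z + 4) + 15
Step 2: Divide by (z + 4)^6: f(z) = 15(z + 4)^(-6) - 3(z + 4)^(-5)
Step 3: This finite sum is the Laurent series of f about z = -4.
Step 4: Coefficient of (z + 4)^(-5) = coefficient of (z + 4) in the re-centred numerator = -3

-3


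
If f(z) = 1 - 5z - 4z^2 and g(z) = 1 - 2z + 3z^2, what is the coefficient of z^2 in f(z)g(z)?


Step 1: z^2 term in f*g comes from: (1)*(3z^2) + (-5z)*(-2z) + (-4z^2)*(1)
Step 2: = 3 + 10 - 4
Step 3: = 9

9


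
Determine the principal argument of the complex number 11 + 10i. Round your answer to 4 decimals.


Step 1: z = 11 + 10i
Step 2: arg(z) = atan2(10, 11)
Step 3: arg(z) = 0.7378

0.7378


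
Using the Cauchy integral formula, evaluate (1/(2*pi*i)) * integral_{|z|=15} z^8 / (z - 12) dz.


Step 1: f(z) = z^8, a = 12 is inside |z| = 15
Step 2: By Cauchy integral formula: (1/(2pi*i)) * integral = f(a)
Step 3: f(12) = 12^8 = 429981696

429981696


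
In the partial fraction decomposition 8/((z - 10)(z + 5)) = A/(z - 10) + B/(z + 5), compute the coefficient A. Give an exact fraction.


Step 1: Multiply both sides by (z - 10) and set z = 10
Step 2: A = 8 / (10 + 5)
Step 3: A = 8 / 15
Step 4: A = 8/15

8/15


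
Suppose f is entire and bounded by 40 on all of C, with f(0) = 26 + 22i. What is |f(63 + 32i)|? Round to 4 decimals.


Step 1: By Liouville's theorem, a bounded entire function is constant.
Step 2: f(z) = f(0) = 26 + 22i for all z.
Step 3: |f(w)| = |26 + 22i| = sqrt(676 + 484)
Step 4: = 34.0588

34.0588


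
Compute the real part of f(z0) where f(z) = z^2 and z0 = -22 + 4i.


Step 1: z0 = -22 + 4i
Step 2: z0^2 = (-22)^2 - 4^2 - 176i
Step 3: real part = 484 - 16 = 468

468


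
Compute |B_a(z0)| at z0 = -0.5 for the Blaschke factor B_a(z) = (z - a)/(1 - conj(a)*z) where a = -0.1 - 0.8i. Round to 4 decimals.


Step 1: Numerator z0 - a = -0.5 - (-0.1 - 0.8i) = -0.4 + 0.8i
Step 2: Denominator 1 - conj(a)*z0 = 1 - (-0.1 + 0.8i)*(-0.5) = 0.95 + 0.4i
Step 3: |z0 - a|^2 = (-0.4)^2 + 0.8^2 = 0.8; |1 - conj(a)*z0|^2 = 0.95^2 + 0.4^2 = 1.0625
Step 4: |B_a(-0.5)| = sqrt(0.8 / 1.0625) = sqrt(0.752941)
Step 5: = 0.8677

0.8677


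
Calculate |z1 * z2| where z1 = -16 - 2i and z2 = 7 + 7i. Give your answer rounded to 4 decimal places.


Step 1: |z1| = sqrt((-16)^2 + (-2)^2) = sqrt(260)
Step 2: |z2| = sqrt(7^2 + 7^2) = sqrt(98)
Step 3: |z1*z2| = |z1|*|z2| = sqrt(260) * sqrt(98) = sqrt(260 * 98) = sqrt(25480)
Step 4: = 159.6246

159.6246


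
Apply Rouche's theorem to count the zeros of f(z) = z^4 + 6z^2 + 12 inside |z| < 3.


Step 1: On |z| = 3 the three terms have sizes |z^4| = 3^4 = 81, |6z^2| = 6*3^2 = 54, |12| = 12
Step 2: The dominant term is g(z) = z^4; let h(z) = 6z^2 + 12 so f = g + h
Step 3: On |z| = 3: |g| = 81 and |h| <= 54 + 12 = 66
Step 4: Since 81 > 66, |h| < |g| on |z| = 3, so by Rouche f has the same number of zeros as g inside |z| < 3
Step 5: g(z) = z^4 has 4 zeros (all at the origin) inside |z| < 3. Answer = 4

4


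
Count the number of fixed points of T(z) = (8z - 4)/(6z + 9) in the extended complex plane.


Step 1: Fixed points satisfy T(z) = z
Step 2: 6z^2 + z + 4 = 0
Step 3: Discriminant = 1^2 - 4*6*4 = -95
Step 4: Number of fixed points = 2

2


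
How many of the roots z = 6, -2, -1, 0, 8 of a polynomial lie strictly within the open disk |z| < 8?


Step 1: Check each root:
  z = 6: |6| = 6 < 8
  z = -2: |-2| = 2 < 8
  z = -1: |-1| = 1 < 8
  z = 0: |0| = 0 < 8
  z = 8: |8| = 8 >= 8
Step 2: Count = 4

4


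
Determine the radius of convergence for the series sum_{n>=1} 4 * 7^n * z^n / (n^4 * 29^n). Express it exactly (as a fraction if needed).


Step 1: General term a_n = 4 * 7^n / (n^4 * 29^n)
Step 2: By the root test, |a_n|^(1/n) = 4^(1/n) * 7 / (n^(4/n) * 29) -> 7/29 as n -> infinity (since 4^(1/n) -> 1 and n^(4/n) -> 1)
Step 3: R = 1/lim|a_n|^(1/n) = 29/7

29/7


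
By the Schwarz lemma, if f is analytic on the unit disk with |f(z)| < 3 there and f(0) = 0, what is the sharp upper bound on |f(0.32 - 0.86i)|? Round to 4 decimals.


Step 1: g = f/3 maps D -> D with g(0) = 0, so by the Schwarz lemma |g(z)| <= |z|, i.e. |f(z)| <= 3|z|; this is sharp (f(z) = 3z).
Step 2: |z0|^2 = 0.32^2 + (-0.86)^2 = 0.842
Step 3: |z0| = sqrt(0.842) = 0.917606
Step 4: Best bound = 3 * |z0| = 3 * 0.917606 = 2.7528

2.7528


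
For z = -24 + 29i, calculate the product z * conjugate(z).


Step 1: conj(z) = -24 - 29i
Step 2: z * conj(z) = (-24)^2 + 29^2
Step 3: = 576 + 841 = 1417

1417


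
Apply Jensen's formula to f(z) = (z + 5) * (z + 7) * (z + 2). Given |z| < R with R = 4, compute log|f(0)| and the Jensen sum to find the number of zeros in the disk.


Jensen's formula: (1/2pi)*integral log|f(Re^it)|dt = log|f(0)| + sum_{|a_k|<R} log(R/|a_k|)
Step 1: f(0) = 5 * 7 * 2 = 70
Step 2: log|f(0)| = log|-5| + log|-7| + log|-2| = 4.2485
Step 3: Zeros inside |z| < 4: -2
Step 4: Jensen sum = log(4/2) = 0.6931
Step 5: n(R) = number of terms in the Jensen sum = count of zeros inside |z| < 4 = 1

1


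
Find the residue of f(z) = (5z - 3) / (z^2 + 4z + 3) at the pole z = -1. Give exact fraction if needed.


Step 1: Q(z) = z^2 + 4z + 3 = (z + 1)(z + 3)
Step 2: Q'(z) = 2z + 4
Step 3: Q'(-1) = 2, P(-1) = -8
Step 4: Res = P(-1)/Q'(-1) = -8/2 = -4

-4


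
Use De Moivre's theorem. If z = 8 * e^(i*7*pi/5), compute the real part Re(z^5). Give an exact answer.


Step 1: By De Moivre's theorem, z^5 = 8^5 * e^(i*5*7*pi/5) = 32768 * (cos(7*pi) + i*sin(7*pi))
Step 2: |z|^5 = 8^5 = 32768
Step 3: Reduce the angle mod 2*pi: 7*pi - 6*pi = pi
Step 4: cos(pi) = -1
Step 5: Re(z^5) = 32768 * (-1) = -32768

-32768


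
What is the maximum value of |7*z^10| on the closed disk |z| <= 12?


Step 1: On |z| = 12, |f(z)| = 7 * |z|^10 = 7 * 12^10
Step 2: By maximum modulus principle, maximum is on boundary.
Step 3: Maximum = 7 * 61917364224 = 433421549568

433421549568


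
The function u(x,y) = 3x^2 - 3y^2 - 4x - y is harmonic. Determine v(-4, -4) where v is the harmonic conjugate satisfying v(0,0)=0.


Step 1: v_x = -u_y = 6y + 1
Step 2: v_y = u_x = 6x - 4
Step 3: v = 6xy + x - 4y + C
Step 4: v(0,0) = 0 => C = 0
Step 5: v(-4, -4) = 108

108


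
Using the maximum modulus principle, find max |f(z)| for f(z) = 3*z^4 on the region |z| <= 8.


Step 1: On |z| = 8, |f(z)| = 3 * |z|^4 = 3 * 8^4
Step 2: By maximum modulus principle, maximum is on boundary.
Step 3: Maximum = 3 * 4096 = 12288

12288


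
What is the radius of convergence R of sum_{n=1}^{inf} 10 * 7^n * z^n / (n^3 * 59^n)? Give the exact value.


Step 1: General term a_n = 10 * 7^n / (n^3 * 59^n)
Step 2: By the root test, |a_n|^(1/n) = 10^(1/n) * 7 / (n^(3/n) * 59) -> 7/59 as n -> infinity (since 10^(1/n) -> 1 and n^(3/n) -> 1)
Step 3: R = 1/lim|a_n|^(1/n) = 59/7

59/7


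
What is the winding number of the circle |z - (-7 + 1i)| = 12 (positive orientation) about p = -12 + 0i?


Step 1: Center c = (-7, 1), radius = 12
Step 2: |p - c|^2 = (-5)^2 + (-1)^2 = 26
Step 3: r^2 = 144
Step 4: |p-c| < r so winding number = 1

1


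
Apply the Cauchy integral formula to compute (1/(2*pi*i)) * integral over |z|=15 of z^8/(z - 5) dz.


Step 1: f(z) = z^8, a = 5 is inside |z| = 15
Step 2: By Cauchy integral formula: (1/(2pi*i)) * integral = f(a)
Step 3: f(5) = 5^8 = 390625

390625


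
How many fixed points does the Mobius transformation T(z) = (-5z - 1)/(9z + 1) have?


Step 1: Fixed points satisfy T(z) = z
Step 2: 9z^2 + 6z + 1 = 0
Step 3: Discriminant = 6^2 - 4*9*1 = 0
Step 4: Number of fixed points = 1

1


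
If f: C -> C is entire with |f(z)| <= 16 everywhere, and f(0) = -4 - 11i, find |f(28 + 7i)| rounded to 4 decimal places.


Step 1: By Liouville's theorem, a bounded entire function is constant.
Step 2: f(z) = f(0) = -4 - 11i for all z.
Step 3: |f(w)| = |-4 - 11i| = sqrt(16 + 121)
Step 4: = 11.7047

11.7047


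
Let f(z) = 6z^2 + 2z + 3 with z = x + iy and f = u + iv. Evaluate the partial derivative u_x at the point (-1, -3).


Step 1: f(z) = 6(x+iy)^2 + 2(x+iy) + 3
Step 2: u = 6(x^2 - y^2) + 2x + 3
Step 3: u_x = 12x + 2
Step 4: At (-1, -3): u_x = -12 + 2 = -10

-10


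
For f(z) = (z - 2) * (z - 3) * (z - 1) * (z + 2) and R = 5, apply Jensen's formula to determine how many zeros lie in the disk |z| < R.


Jensen's formula: (1/2pi)*integral log|f(Re^it)|dt = log|f(0)| + sum_{|a_k|<R} log(R/|a_k|)
Step 1: f(0) = (-2) * (-3) * (-1) * 2 = -12
Step 2: log|f(0)| = log|2| + log|3| + log|1| + log|-2| = 2.4849
Step 3: Zeros inside |z| < 5: 2, 3, 1, -2
Step 4: Jensen sum = log(5/2) + log(5/3) + log(5/1) + log(5/2) = 3.9528
Step 5: n(R) = number of terms in the Jensen sum = count of zeros inside |z| < 5 = 4

4


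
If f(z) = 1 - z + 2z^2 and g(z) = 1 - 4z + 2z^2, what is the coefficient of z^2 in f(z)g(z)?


Step 1: z^2 term in f*g comes from: (1)*(2z^2) + (-z)*(-4z) + (2z^2)*(1)
Step 2: = 2 + 4 + 2
Step 3: = 8

8


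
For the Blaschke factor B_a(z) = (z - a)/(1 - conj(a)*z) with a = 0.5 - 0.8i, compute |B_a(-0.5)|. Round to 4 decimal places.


Step 1: Numerator z0 - a = -0.5 - (0.5 - 0.8i) = -1 + 0.8i
Step 2: Denominator 1 - conj(a)*z0 = 1 - (0.5 + 0.8i)*(-0.5) = 1.25 + 0.4i
Step 3: |z0 - a|^2 = (-1)^2 + 0.8^2 = 1.64; |1 - conj(a)*z0|^2 = 1.25^2 + 0.4^2 = 1.7225
Step 4: |B_a(-0.5)| = sqrt(1.64 / 1.7225) = sqrt(0.952104)
Step 5: = 0.9758

0.9758


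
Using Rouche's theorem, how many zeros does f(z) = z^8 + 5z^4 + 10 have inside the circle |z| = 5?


Step 1: On |z| = 5 the three terms have sizes |z^8| = 5^8 = 390625, |5z^4| = 5*5^4 = 3125, |10| = 10
Step 2: The dominant term is g(z) = z^8; let h(z) = 5z^4 + 10 so f = g + h
Step 3: On |z| = 5: |g| = 390625 and |h| <= 3125 + 10 = 3135
Step 4: Since 390625 > 3135, |h| < |g| on |z| = 5, so by Rouche f has the same number of zeros as g inside |z| < 5
Step 5: g(z) = z^8 has 8 zeros (all at the origin) inside |z| < 5. Answer = 8

8


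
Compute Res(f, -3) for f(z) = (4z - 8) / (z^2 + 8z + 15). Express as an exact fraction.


Step 1: Q(z) = z^2 + 8z + 15 = (z + 3)(z + 5)
Step 2: Q'(z) = 2z + 8
Step 3: Q'(-3) = 2, P(-3) = -20
Step 4: Res = P(-3)/Q'(-3) = -20/2 = -10

-10


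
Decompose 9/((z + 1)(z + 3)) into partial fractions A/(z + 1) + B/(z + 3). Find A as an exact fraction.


Step 1: Multiply both sides by (z + 1) and set z = -1
Step 2: A = 9 / (-1 + 3)
Step 3: A = 9 / 2
Step 4: A = 9/2

9/2


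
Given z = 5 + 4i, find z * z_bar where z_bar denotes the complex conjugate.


Step 1: conj(z) = 5 - 4i
Step 2: z * conj(z) = 5^2 + 4^2
Step 3: = 25 + 16 = 41

41


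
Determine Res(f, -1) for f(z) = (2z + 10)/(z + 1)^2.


Step 1: Pole of order 2 at z = -1
Step 2: Res = lim d/dz [(z + 1)^2 * f(z)] as z -> -1
Step 3: (z + 1)^2 * f(z) = 2z + 10
Step 4: d/dz[2z + 10] = 2

2


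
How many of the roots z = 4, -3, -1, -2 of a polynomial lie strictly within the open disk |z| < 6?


Step 1: Check each root:
  z = 4: |4| = 4 < 6
  z = -3: |-3| = 3 < 6
  z = -1: |-1| = 1 < 6
  z = -2: |-2| = 2 < 6
Step 2: Count = 4

4


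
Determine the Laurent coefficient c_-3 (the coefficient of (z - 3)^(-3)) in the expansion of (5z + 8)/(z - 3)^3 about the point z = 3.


Step 1: Write the numerator in powers of (z - 3): 5z + 8 = 5(z - 3) + (5*3 + 8) = 5(z - 3) + 23
Step 2: Divide by (z - 3)^3: f(z) = 23(z - 3)^(-3) + 5(z - 3)^(-2)
Step 3: This finite sum is the Laurent series of f about z = 3.
Step 4: Coefficient of (z - 3)^(-3) = 5*3 + 8 = 23

23


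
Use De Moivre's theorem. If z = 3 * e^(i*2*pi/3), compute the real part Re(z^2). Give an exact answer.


Step 1: By De Moivre's theorem, z^2 = 3^2 * e^(i*2*2*pi/3) = 9 * (cos(4*pi/3) + i*sin(4*pi/3))
Step 2: |z|^2 = 3^2 = 9
Step 3: The angle 4*pi/3 already lies in [0, 2*pi)
Step 4: cos(4*pi/3) = -1/2
Step 5: Re(z^2) = 9 * (-1/2) = -9/2

-9/2


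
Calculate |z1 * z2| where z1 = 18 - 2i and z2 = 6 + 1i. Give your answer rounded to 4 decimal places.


Step 1: |z1| = sqrt(18^2 + (-2)^2) = sqrt(328)
Step 2: |z2| = sqrt(6^2 + 1^2) = sqrt(37)
Step 3: |z1*z2| = |z1|*|z2| = sqrt(328) * sqrt(37) = sqrt(328 * 37) = sqrt(12136)
Step 4: = 110.1635

110.1635


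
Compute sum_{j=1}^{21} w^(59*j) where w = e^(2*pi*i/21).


Step 1: The sum sum_{j=1}^{n} w^(k*j) equals n if n | k, else 0.
Step 2: Here n = 21, k = 59
Step 3: Does n divide k? 21 | 59 -> False
Step 4: Sum = 0

0


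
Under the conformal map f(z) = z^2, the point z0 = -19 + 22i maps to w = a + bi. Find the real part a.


Step 1: z0 = -19 + 22i
Step 2: z0^2 = (-19)^2 - 22^2 - 836i
Step 3: real part = 361 - 484 = -123

-123


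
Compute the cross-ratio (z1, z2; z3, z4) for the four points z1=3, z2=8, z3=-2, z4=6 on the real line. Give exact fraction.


Step 1: (z1-z3)(z2-z4) = 5 * 2 = 10
Step 2: (z1-z4)(z2-z3) = (-3) * 10 = -30
Step 3: Cross-ratio = -10/30 = -1/3

-1/3


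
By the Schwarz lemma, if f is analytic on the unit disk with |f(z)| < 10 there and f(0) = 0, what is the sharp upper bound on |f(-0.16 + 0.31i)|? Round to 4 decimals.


Step 1: g = f/10 maps D -> D with g(0) = 0, so by the Schwarz lemma |g(z)| <= |z|, i.e. |f(z)| <= 10|z|; this is sharp (f(z) = 10z).
Step 2: |z0|^2 = (-0.16)^2 + 0.31^2 = 0.1217
Step 3: |z0| = sqrt(0.1217) = 0.348855
Step 4: Best bound = 10 * |z0| = 10 * 0.348855 = 3.4886

3.4886


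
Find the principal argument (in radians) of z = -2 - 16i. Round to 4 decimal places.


Step 1: z = -2 - 16i
Step 2: arg(z) = atan2(-16, -2)
Step 3: arg(z) = -1.6952

-1.6952


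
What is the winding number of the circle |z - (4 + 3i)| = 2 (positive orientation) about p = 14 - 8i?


Step 1: Center c = (4, 3), radius = 2
Step 2: |p - c|^2 = 10^2 + (-11)^2 = 221
Step 3: r^2 = 4
Step 4: |p-c| > r so winding number = 0

0


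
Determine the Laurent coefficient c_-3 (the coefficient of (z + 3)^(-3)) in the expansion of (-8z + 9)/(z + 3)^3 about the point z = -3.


Step 1: Write the numerator in powers of (z + 3): -8z + 9 = -8(z + 3) + (-8*(-3) + 9) = -8(z + 3) + 33
Step 2: Divide by (z + 3)^3: f(z) = 33(z + 3)^(-3) - 8(z + 3)^(-2)
Step 3: This finite sum is the Laurent series of f about z = -3.
Step 4: Coefficient of (z + 3)^(-3) = -8*(-3) + 9 = 33

33


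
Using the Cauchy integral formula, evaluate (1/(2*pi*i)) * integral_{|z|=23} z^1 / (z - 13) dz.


Step 1: f(z) = z^1, a = 13 is inside |z| = 23
Step 2: By Cauchy integral formula: (1/(2pi*i)) * integral = f(a)
Step 3: f(13) = 13^1 = 13

13


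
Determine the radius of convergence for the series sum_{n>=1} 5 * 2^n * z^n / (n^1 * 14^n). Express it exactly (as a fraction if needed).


Step 1: General term a_n = 5 * 2^n / (n^1 * 14^n)
Step 2: By the root test, |a_n|^(1/n) = 5^(1/n) * 2 / (n^(1/n) * 14) -> 2/14 as n -> infinity (since 5^(1/n) -> 1 and n^(1/n) -> 1)
Step 3: R = 1/lim|a_n|^(1/n) = 14/2 = 7

7


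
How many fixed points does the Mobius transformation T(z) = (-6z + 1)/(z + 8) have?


Step 1: Fixed points satisfy T(z) = z
Step 2: z^2 + 14z - 1 = 0
Step 3: Discriminant = 14^2 - 4*1*(-1) = 200
Step 4: Number of fixed points = 2

2


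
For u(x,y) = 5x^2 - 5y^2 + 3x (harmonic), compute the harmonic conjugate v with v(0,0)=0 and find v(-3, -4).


Step 1: v_x = -u_y = 10y + 0
Step 2: v_y = u_x = 10x + 3
Step 3: v = 10xy + 3y + C
Step 4: v(0,0) = 0 => C = 0
Step 5: v(-3, -4) = 108

108


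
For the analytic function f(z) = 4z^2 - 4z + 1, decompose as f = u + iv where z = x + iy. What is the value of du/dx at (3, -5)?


Step 1: f(z) = 4(x+iy)^2 - 4(x+iy) + 1
Step 2: u = 4(x^2 - y^2) - 4x + 1
Step 3: u_x = 8x - 4
Step 4: At (3, -5): u_x = 24 - 4 = 20

20


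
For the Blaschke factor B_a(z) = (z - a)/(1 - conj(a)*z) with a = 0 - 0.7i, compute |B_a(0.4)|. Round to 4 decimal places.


Step 1: Numerator z0 - a = 0.4 - (0 - 0.7i) = 0.4 + 0.7i
Step 2: Denominator 1 - conj(a)*z0 = 1 - (0 + 0.7i)*0.4 = 1 - 0.28i
Step 3: |z0 - a|^2 = 0.4^2 + 0.7^2 = 0.65; |1 - conj(a)*z0|^2 = 1^2 + (-0.28)^2 = 1.0784
Step 4: |B_a(0.4)| = sqrt(0.65 / 1.0784) = sqrt(0.602745)
Step 5: = 0.7764

0.7764


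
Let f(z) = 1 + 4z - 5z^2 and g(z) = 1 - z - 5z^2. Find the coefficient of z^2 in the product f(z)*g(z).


Step 1: z^2 term in f*g comes from: (1)*(-5z^2) + (4z)*(-z) + (-5z^2)*(1)
Step 2: = -5 - 4 - 5
Step 3: = -14

-14


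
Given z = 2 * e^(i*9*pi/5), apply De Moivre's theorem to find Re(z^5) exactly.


Step 1: By De Moivre's theorem, z^5 = 2^5 * e^(i*5*9*pi/5) = 32 * (cos(9*pi) + i*sin(9*pi))
Step 2: |z|^5 = 2^5 = 32
Step 3: Reduce the angle mod 2*pi: 9*pi - 8*pi = pi
Step 4: cos(pi) = -1
Step 5: Re(z^5) = 32 * (-1) = -32

-32


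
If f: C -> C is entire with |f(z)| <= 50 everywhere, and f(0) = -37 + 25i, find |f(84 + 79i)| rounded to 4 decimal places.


Step 1: By Liouville's theorem, a bounded entire function is constant.
Step 2: f(z) = f(0) = -37 + 25i for all z.
Step 3: |f(w)| = |-37 + 25i| = sqrt(1369 + 625)
Step 4: = 44.6542

44.6542


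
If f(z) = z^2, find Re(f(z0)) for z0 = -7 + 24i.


Step 1: z0 = -7 + 24i
Step 2: z0^2 = (-7)^2 - 24^2 - 336i
Step 3: real part = 49 - 576 = -527

-527


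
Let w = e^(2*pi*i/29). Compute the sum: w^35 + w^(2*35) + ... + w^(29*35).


Step 1: The sum sum_{j=1}^{n} w^(k*j) equals n if n | k, else 0.
Step 2: Here n = 29, k = 35
Step 3: Does n divide k? 29 | 35 -> False
Step 4: Sum = 0

0


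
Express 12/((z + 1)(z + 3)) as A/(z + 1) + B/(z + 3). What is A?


Step 1: Multiply both sides by (z + 1) and set z = -1
Step 2: A = 12 / (-1 + 3)
Step 3: A = 12 / 2
Step 4: A = 6

6


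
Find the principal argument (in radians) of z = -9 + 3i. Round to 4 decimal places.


Step 1: z = -9 + 3i
Step 2: arg(z) = atan2(3, -9)
Step 3: arg(z) = 2.8198

2.8198


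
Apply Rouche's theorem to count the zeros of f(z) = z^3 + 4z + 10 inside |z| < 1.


Step 1: On |z| = 1 the three terms have sizes |z^3| = 1^3 = 1, |4z| = 4*1 = 4, |10| = 10
Step 2: The dominant term is g(z) = 10; let h(z) = z^3 + 4z so f = g + h
Step 3: On |z| = 1: |g| = 10 and |h| <= 1 + 4 = 5
Step 4: Since 10 > 5, |h| < |g| on |z| = 1, so by Rouche f has the same number of zeros as g inside |z| < 1
Step 5: g(z) = 10 is a nonzero constant with no zeros inside |z| < 1. Answer = 0

0


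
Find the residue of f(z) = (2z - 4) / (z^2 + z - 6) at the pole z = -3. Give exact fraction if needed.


Step 1: Q(z) = z^2 + z - 6 = (z + 3)(z - 2)
Step 2: Q'(z) = 2z + 1
Step 3: Q'(-3) = -5, P(-3) = -10
Step 4: Res = P(-3)/Q'(-3) = -10/(-5) = 2

2


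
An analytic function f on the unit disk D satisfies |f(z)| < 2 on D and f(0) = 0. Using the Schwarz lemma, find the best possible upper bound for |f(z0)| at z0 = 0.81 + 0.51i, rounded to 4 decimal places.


Step 1: g = f/2 maps D -> D with g(0) = 0, so by the Schwarz lemma |g(z)| <= |z|, i.e. |f(z)| <= 2|z|; this is sharp (f(z) = 2z).
Step 2: |z0|^2 = 0.81^2 + 0.51^2 = 0.9162
Step 3: |z0| = sqrt(0.9162) = 0.957183
Step 4: Best bound = 2 * |z0| = 2 * 0.957183 = 1.9144

1.9144


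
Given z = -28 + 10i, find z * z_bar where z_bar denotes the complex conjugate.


Step 1: conj(z) = -28 - 10i
Step 2: z * conj(z) = (-28)^2 + 10^2
Step 3: = 784 + 100 = 884

884


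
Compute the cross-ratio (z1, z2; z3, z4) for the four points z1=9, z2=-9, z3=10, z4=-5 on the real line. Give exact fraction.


Step 1: (z1-z3)(z2-z4) = (-1) * (-4) = 4
Step 2: (z1-z4)(z2-z3) = 14 * (-19) = -266
Step 3: Cross-ratio = -4/266 = -2/133

-2/133


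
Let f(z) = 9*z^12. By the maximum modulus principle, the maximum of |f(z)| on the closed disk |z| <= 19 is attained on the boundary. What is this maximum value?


Step 1: On |z| = 19, |f(z)| = 9 * |z|^12 = 9 * 19^12
Step 2: By maximum modulus principle, maximum is on boundary.
Step 3: Maximum = 9 * 2213314919066161 = 19919834271595449

19919834271595449


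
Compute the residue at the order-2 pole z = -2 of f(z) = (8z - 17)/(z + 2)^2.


Step 1: Pole of order 2 at z = -2
Step 2: Res = lim d/dz [(z + 2)^2 * f(z)] as z -> -2
Step 3: (z + 2)^2 * f(z) = 8z - 17
Step 4: d/dz[8z - 17] = 8

8


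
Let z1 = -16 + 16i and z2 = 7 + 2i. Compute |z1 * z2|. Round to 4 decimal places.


Step 1: |z1| = sqrt((-16)^2 + 16^2) = sqrt(512)
Step 2: |z2| = sqrt(7^2 + 2^2) = sqrt(53)
Step 3: |z1*z2| = |z1|*|z2| = sqrt(512) * sqrt(53) = sqrt(512 * 53) = sqrt(27136)
Step 4: = 164.7301

164.7301


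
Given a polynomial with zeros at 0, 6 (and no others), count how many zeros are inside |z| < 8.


Step 1: Check each root:
  z = 0: |0| = 0 < 8
  z = 6: |6| = 6 < 8
Step 2: Count = 2

2


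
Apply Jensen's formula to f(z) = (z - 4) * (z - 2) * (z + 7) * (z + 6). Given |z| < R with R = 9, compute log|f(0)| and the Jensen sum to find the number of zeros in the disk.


Jensen's formula: (1/2pi)*integral log|f(Re^it)|dt = log|f(0)| + sum_{|a_k|<R} log(R/|a_k|)
Step 1: f(0) = (-4) * (-2) * 7 * 6 = 336
Step 2: log|f(0)| = log|4| + log|2| + log|-7| + log|-6| = 5.8171
Step 3: Zeros inside |z| < 9: 4, 2, -7, -6
Step 4: Jensen sum = log(9/4) + log(9/2) + log(9/7) + log(9/6) = 2.9718
Step 5: n(R) = number of terms in the Jensen sum = count of zeros inside |z| < 9 = 4

4


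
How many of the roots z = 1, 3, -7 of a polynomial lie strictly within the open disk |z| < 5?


Step 1: Check each root:
  z = 1: |1| = 1 < 5
  z = 3: |3| = 3 < 5
  z = -7: |-7| = 7 >= 5
Step 2: Count = 2

2


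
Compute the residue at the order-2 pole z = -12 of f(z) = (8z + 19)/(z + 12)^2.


Step 1: Pole of order 2 at z = -12
Step 2: Res = lim d/dz [(z + 12)^2 * f(z)] as z -> -12
Step 3: (z + 12)^2 * f(z) = 8z + 19
Step 4: d/dz[8z + 19] = 8

8


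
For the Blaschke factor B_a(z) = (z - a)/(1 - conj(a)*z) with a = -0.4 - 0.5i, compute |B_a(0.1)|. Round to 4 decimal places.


Step 1: Numerator z0 - a = 0.1 - (-0.4 - 0.5i) = 0.5 + 0.5i
Step 2: Denominator 1 - conj(a)*z0 = 1 - (-0.4 + 0.5i)*0.1 = 1.04 - 0.05i
Step 3: |z0 - a|^2 = 0.5^2 + 0.5^2 = 0.5; |1 - conj(a)*z0|^2 = 1.04^2 + (-0.05)^2 = 1.0841
Step 4: |B_a(0.1)| = sqrt(0.5 / 1.0841) = sqrt(0.461212)
Step 5: = 0.6791

0.6791


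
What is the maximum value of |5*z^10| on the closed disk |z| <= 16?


Step 1: On |z| = 16, |f(z)| = 5 * |z|^10 = 5 * 16^10
Step 2: By maximum modulus principle, maximum is on boundary.
Step 3: Maximum = 5 * 1099511627776 = 5497558138880

5497558138880


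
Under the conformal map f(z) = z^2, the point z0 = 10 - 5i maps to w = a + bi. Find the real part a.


Step 1: z0 = 10 - 5i
Step 2: z0^2 = 10^2 - (-5)^2 - 100i
Step 3: real part = 100 - 25 = 75

75


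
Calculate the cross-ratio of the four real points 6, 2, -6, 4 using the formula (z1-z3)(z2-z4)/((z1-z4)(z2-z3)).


Step 1: (z1-z3)(z2-z4) = 12 * (-2) = -24
Step 2: (z1-z4)(z2-z3) = 2 * 8 = 16
Step 3: Cross-ratio = -24/16 = -3/2

-3/2


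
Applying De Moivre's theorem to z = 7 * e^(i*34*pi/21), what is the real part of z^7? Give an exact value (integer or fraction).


Step 1: By De Moivre's theorem, z^7 = 7^7 * e^(i*7*34*pi/21) = 823543 * (cos(34*pi/3) + i*sin(34*pi/3))
Step 2: |z|^7 = 7^7 = 823543
Step 3: Reduce the angle mod 2*pi: 34*pi/3 - 10*pi = 4*pi/3
Step 4: cos(4*pi/3) = -1/2
Step 5: Re(z^7) = 823543 * (-1/2) = -823543/2

-823543/2


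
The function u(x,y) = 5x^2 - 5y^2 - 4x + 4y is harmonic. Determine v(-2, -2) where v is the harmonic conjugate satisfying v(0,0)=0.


Step 1: v_x = -u_y = 10y - 4
Step 2: v_y = u_x = 10x - 4
Step 3: v = 10xy - 4x - 4y + C
Step 4: v(0,0) = 0 => C = 0
Step 5: v(-2, -2) = 56

56


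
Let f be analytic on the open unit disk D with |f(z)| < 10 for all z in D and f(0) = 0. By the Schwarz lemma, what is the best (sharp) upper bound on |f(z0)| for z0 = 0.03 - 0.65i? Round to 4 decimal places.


Step 1: g = f/10 maps D -> D with g(0) = 0, so by the Schwarz lemma |g(z)| <= |z|, i.e. |f(z)| <= 10|z|; this is sharp (f(z) = 10z).
Step 2: |z0|^2 = 0.03^2 + (-0.65)^2 = 0.4234
Step 3: |z0| = sqrt(0.4234) = 0.650692
Step 4: Best bound = 10 * |z0| = 10 * 0.650692 = 6.5069

6.5069


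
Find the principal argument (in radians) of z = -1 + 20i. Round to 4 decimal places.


Step 1: z = -1 + 20i
Step 2: arg(z) = atan2(20, -1)
Step 3: arg(z) = 1.6208

1.6208


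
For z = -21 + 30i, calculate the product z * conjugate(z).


Step 1: conj(z) = -21 - 30i
Step 2: z * conj(z) = (-21)^2 + 30^2
Step 3: = 441 + 900 = 1341

1341


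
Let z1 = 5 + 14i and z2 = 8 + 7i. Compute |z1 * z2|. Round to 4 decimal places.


Step 1: |z1| = sqrt(5^2 + 14^2) = sqrt(221)
Step 2: |z2| = sqrt(8^2 + 7^2) = sqrt(113)
Step 3: |z1*z2| = |z1|*|z2| = sqrt(221) * sqrt(113) = sqrt(221 * 113) = sqrt(24973)
Step 4: = 158.0285

158.0285


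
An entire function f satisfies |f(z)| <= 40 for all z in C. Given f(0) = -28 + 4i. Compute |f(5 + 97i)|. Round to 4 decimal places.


Step 1: By Liouville's theorem, a bounded entire function is constant.
Step 2: f(z) = f(0) = -28 + 4i for all z.
Step 3: |f(w)| = |-28 + 4i| = sqrt(784 + 16)
Step 4: = 28.2843

28.2843


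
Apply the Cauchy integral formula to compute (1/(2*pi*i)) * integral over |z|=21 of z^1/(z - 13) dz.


Step 1: f(z) = z^1, a = 13 is inside |z| = 21
Step 2: By Cauchy integral formula: (1/(2pi*i)) * integral = f(a)
Step 3: f(13) = 13^1 = 13

13


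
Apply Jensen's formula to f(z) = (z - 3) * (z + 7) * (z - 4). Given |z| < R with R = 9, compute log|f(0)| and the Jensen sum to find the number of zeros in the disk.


Jensen's formula: (1/2pi)*integral log|f(Re^it)|dt = log|f(0)| + sum_{|a_k|<R} log(R/|a_k|)
Step 1: f(0) = (-3) * 7 * (-4) = 84
Step 2: log|f(0)| = log|3| + log|-7| + log|4| = 4.4308
Step 3: Zeros inside |z| < 9: 3, -7, 4
Step 4: Jensen sum = log(9/3) + log(9/7) + log(9/4) = 2.1609
Step 5: n(R) = number of terms in the Jensen sum = count of zeros inside |z| < 9 = 3

3


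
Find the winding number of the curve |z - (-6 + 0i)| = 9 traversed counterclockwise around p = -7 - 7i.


Step 1: Center c = (-6, 0), radius = 9
Step 2: |p - c|^2 = (-1)^2 + (-7)^2 = 50
Step 3: r^2 = 81
Step 4: |p-c| < r so winding number = 1

1


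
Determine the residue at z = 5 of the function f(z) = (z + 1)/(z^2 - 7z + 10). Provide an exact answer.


Step 1: Q(z) = z^2 - 7z + 10 = (z - 5)(z - 2)
Step 2: Q'(z) = 2z - 7
Step 3: Q'(5) = 3, P(5) = 6
Step 4: Res = P(5)/Q'(5) = 6/3 = 2

2


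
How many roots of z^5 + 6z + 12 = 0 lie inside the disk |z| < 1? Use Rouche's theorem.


Step 1: On |z| = 1 the three terms have sizes |z^5| = 1^5 = 1, |6z| = 6*1 = 6, |12| = 12
Step 2: The dominant term is g(z) = 12; let h(z) = z^5 + 6z so f = g + h
Step 3: On |z| = 1: |g| = 12 and |h| <= 1 + 6 = 7
Step 4: Since 12 > 7, |h| < |g| on |z| = 1, so by Rouche f has the same number of zeros as g inside |z| < 1
Step 5: g(z) = 12 is a nonzero constant with no zeros inside |z| < 1. Answer = 0

0


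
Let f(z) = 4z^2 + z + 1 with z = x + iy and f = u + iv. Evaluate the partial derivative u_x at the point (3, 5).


Step 1: f(z) = 4(x+iy)^2 + (x+iy) + 1
Step 2: u = 4(x^2 - y^2) + x + 1
Step 3: u_x = 8x + 1
Step 4: At (3, 5): u_x = 24 + 1 = 25

25


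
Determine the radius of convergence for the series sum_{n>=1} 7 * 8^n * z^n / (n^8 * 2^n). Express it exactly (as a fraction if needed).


Step 1: General term a_n = 7 * 8^n / (n^8 * 2^n)
Step 2: By the root test, |a_n|^(1/n) = 7^(1/n) * 8 / (n^(8/n) * 2) -> 8/2 as n -> infinity (since 7^(1/n) -> 1 and n^(8/n) -> 1)
Step 3: R = 1/lim|a_n|^(1/n) = 2/8 = 1/4

1/4


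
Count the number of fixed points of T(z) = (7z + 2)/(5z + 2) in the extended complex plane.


Step 1: Fixed points satisfy T(z) = z
Step 2: 5z^2 - 5z - 2 = 0
Step 3: Discriminant = (-5)^2 - 4*5*(-2) = 65
Step 4: Number of fixed points = 2

2


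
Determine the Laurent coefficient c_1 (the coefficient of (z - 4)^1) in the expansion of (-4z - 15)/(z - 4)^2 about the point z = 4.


Step 1: Write the numerator in powers of (z - 4): -4z - 15 = -4(z - 4) + (-4*4 - 15) = -4(z - 4) - 31
Step 2: Divide by (z - 4)^2: f(z) = -31(z - 4)^(-2) - 4(z - 4)^(-1)
Step 3: This finite sum is the Laurent series of f about z = 4.
Step 4: Only the powers -2 and -1 appear, so the coefficient of (z - 4)^1 = 0

0


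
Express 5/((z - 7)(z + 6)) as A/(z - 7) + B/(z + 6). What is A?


Step 1: Multiply both sides by (z - 7) and set z = 7
Step 2: A = 5 / (7 + 6)
Step 3: A = 5 / 13
Step 4: A = 5/13

5/13


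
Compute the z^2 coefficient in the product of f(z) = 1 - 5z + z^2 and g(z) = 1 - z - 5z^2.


Step 1: z^2 term in f*g comes from: (1)*(-5z^2) + (-5z)*(-z) + (z^2)*(1)
Step 2: = -5 + 5 + 1
Step 3: = 1

1


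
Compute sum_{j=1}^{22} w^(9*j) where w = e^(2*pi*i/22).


Step 1: The sum sum_{j=1}^{n} w^(k*j) equals n if n | k, else 0.
Step 2: Here n = 22, k = 9
Step 3: Does n divide k? 22 | 9 -> False
Step 4: Sum = 0

0


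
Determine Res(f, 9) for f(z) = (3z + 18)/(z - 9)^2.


Step 1: Pole of order 2 at z = 9
Step 2: Res = lim d/dz [(z - 9)^2 * f(z)] as z -> 9
Step 3: (z - 9)^2 * f(z) = 3z + 18
Step 4: d/dz[3z + 18] = 3

3


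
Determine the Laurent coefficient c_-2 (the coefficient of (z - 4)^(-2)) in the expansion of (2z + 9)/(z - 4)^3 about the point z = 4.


Step 1: Write the numerator in powers of (z - 4): 2z + 9 = 2(z - 4) + (2*4 + 9) = 2(z - 4) + 17
Step 2: Divide by (z - 4)^3: f(z) = 17(z - 4)^(-3) + 2(z - 4)^(-2)
Step 3: This finite sum is the Laurent series of f about z = 4.
Step 4: Coefficient of (z - 4)^(-2) = coefficient of (z - 4) in the re-centred numerator = 2

2


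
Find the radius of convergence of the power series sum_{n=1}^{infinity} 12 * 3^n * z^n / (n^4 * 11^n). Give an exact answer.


Step 1: General term a_n = 12 * 3^n / (n^4 * 11^n)
Step 2: By the root test, |a_n|^(1/n) = 12^(1/n) * 3 / (n^(4/n) * 11) -> 3/11 as n -> infinity (since 12^(1/n) -> 1 and n^(4/n) -> 1)
Step 3: R = 1/lim|a_n|^(1/n) = 11/3

11/3


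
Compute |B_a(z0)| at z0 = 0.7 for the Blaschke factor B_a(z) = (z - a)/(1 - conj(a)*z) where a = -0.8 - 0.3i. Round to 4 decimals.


Step 1: Numerator z0 - a = 0.7 - (-0.8 - 0.3i) = 1.5 + 0.3i
Step 2: Denominator 1 - conj(a)*z0 = 1 - (-0.8 + 0.3i)*0.7 = 1.56 - 0.21i
Step 3: |z0 - a|^2 = 1.5^2 + 0.3^2 = 2.34; |1 - conj(a)*z0|^2 = 1.56^2 + (-0.21)^2 = 2.4777
Step 4: |B_a(0.7)| = sqrt(2.34 / 2.4777) = sqrt(0.944424)
Step 5: = 0.9718

0.9718


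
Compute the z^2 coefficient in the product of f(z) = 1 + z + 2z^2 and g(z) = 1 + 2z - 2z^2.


Step 1: z^2 term in f*g comes from: (1)*(-2z^2) + (z)*(2z) + (2z^2)*(1)
Step 2: = -2 + 2 + 2
Step 3: = 2

2


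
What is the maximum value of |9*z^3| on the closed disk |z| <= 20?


Step 1: On |z| = 20, |f(z)| = 9 * |z|^3 = 9 * 20^3
Step 2: By maximum modulus principle, maximum is on boundary.
Step 3: Maximum = 9 * 8000 = 72000

72000


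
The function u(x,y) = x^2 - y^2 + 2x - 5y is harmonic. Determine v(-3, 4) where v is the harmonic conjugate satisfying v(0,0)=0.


Step 1: v_x = -u_y = 2y + 5
Step 2: v_y = u_x = 2x + 2
Step 3: v = 2xy + 5x + 2y + C
Step 4: v(0,0) = 0 => C = 0
Step 5: v(-3, 4) = -31

-31


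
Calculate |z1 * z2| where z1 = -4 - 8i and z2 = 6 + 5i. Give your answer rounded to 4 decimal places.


Step 1: |z1| = sqrt((-4)^2 + (-8)^2) = sqrt(80)
Step 2: |z2| = sqrt(6^2 + 5^2) = sqrt(61)
Step 3: |z1*z2| = |z1|*|z2| = sqrt(80) * sqrt(61) = sqrt(80 * 61) = sqrt(4880)
Step 4: = 69.857

69.857


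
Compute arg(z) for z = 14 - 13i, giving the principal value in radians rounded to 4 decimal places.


Step 1: z = 14 - 13i
Step 2: arg(z) = atan2(-13, 14)
Step 3: arg(z) = -0.7484

-0.7484


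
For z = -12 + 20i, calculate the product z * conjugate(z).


Step 1: conj(z) = -12 - 20i
Step 2: z * conj(z) = (-12)^2 + 20^2
Step 3: = 144 + 400 = 544

544
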